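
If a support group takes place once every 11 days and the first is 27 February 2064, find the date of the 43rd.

The 43rd occurrence is 42 intervals after the first: 42 × 11 = 462 days after 27 February 2064.
February has 29 days — 2 days to the end of February leaves 460.
From end of February to end of 2064 is 306 days (154 left).
January has 31 days (123 left).
February has 28 days (95 left).
March has 31 days (64 left).
April has 30 days (34 left).
May has 31 days (3 left).
3 days into June → 3 June 2065.

3 June 2065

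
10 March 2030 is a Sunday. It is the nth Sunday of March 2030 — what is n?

Day 10 falls in week ⌈10/7⌉ of the month.
Days 1–7 hold the 1st Sunday, 8–14 the 2nd, 15–21 the 3rd, 22–28 the 4th, 29–31 the 5th.
10 is in the range for the 2nd.

2nd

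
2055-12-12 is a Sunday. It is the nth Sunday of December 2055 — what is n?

Day 12 falls in week ⌈12/7⌉ of the month.
Days 1–7 hold the 1st Sunday, 8–14 the 2nd, 15–21 the 3rd, 22–28 the 4th, 29–31 the 5th.
12 is in the range for the 2nd.

2nd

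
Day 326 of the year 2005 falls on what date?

Jan has 31 days (326 − 31 = 295 remain).
Feb has 28 days (295 − 28 = 267 remain).
Mar has 31 days (267 − 31 = 236 remain).
Apr has 30 days (236 − 30 = 206 remain).
May has 31 days (206 − 31 = 175 remain).
Jun has 30 days (175 − 30 = 145 remain).
Jul has 31 days (145 − 31 = 114 remain).
Aug has 31 days (114 − 31 = 83 remain).
Sep has 30 days (83 − 30 = 53 remain).
Oct has 31 days (53 − 31 = 22 remain).
22 into Nov → Nov 22.

Nov 22, 2005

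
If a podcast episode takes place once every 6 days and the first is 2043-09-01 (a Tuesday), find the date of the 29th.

2044-02-16

The 29th occurrence is 28 intervals after the first: 28 × 6 = 168 days after 2043-09-01.
September has 30 days — 29 days to the end of September leaves 139.
October has 31 days (108 left).
November has 30 days (78 left).
December has 31 days (47 left).
January has 31 days (16 left).
16 days into February → 2044-02-16.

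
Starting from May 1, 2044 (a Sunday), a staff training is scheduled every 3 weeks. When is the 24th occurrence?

August 27, 2045

The 24th occurrence is 23 intervals after the first: 23 × 21 = 483 days after May 1, 2044.
May has 31 days — 30 days to the end of May leaves 453.
From end of May to end of 2044 is 214 days (239 left).
January has 31 days (208 left).
February has 28 days (180 left).
March has 31 days (149 left).
April has 30 days (119 left).
May has 31 days (88 left).
June has 30 days (58 left).
July has 31 days (27 left).
27 days into August → August 27, 2045.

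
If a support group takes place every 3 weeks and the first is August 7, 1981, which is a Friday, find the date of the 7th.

December 11, 1981

The 7th occurrence is 6 intervals after the first: 6 × 21 = 126 days after August 7, 1981.
August has 31 days — 24 days to the end of August leaves 102.
September has 30 days (72 left).
October has 31 days (41 left).
November has 30 days (11 left).
11 days into December → December 11, 1981.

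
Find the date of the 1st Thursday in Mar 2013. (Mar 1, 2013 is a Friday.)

Mar 2013 begins on a Friday, so the first Thursday is Mar 7 (6 days later).

Mar 7, 2013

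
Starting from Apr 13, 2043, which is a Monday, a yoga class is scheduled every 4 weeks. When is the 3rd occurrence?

Jun 8, 2043

The 3rd occurrence is 2 intervals after the first: 2 × 28 = 56 days after Apr 13, 2043.
Apr has 30 days — 17 days to the end of Apr leaves 39.
May has 31 days (8 left).
8 days into Jun → Jun 8, 2043.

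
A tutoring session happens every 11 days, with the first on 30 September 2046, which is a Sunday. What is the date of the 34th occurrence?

28 September 2047

The 34th occurrence is 33 intervals after the first: 33 × 11 = 363 days after 30 September 2046.
September has 30 days — 0 days to the end of September leaves 363.
October has 31 days (332 left).
November has 30 days (302 left).
December has 31 days (271 left).
January has 31 days (240 left).
February has 28 days (212 left).
March has 31 days (181 left).
April has 30 days (151 left).
May has 31 days (120 left).
June has 30 days (90 left).
July has 31 days (59 left).
August has 31 days (28 left).
28 days into September → 28 September 2047.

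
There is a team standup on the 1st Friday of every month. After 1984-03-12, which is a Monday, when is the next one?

1984-04-06

March 1984 starts on a Thursday, so its 1st Friday is 1984-03-02 (1 day in).
That is not after 1984-03-12, so look at April 1984.
April 1984 starts on a Sunday, so its 1st Friday is 1984-04-06 (5 days in).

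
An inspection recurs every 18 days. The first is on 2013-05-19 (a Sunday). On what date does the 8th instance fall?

The 8th occurrence is 7 intervals after the first: 7 × 18 = 126 days after 2013-05-19.
May has 31 days — 12 days to the end of May leaves 114.
June has 30 days (84 left).
July has 31 days (53 left).
August has 31 days (22 left).
22 days into September → 2013-09-22.

2013-09-22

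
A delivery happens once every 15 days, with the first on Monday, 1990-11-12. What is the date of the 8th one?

The 8th occurrence is 7 intervals after the first: 7 × 15 = 105 days after 1990-11-12.
November has 30 days — 18 days to the end of November leaves 87.
December has 31 days (56 left).
January has 31 days (25 left).
25 days into February → 1991-02-25.

1991-02-25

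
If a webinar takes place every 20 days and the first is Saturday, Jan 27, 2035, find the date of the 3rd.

The 3rd occurrence is 2 intervals after the first: 2 × 20 = 40 days after Jan 27, 2035.
Jan has 31 days — 4 days to the end of Jan leaves 36.
Feb has 28 days (8 left).
8 days into Mar → Mar 8, 2035.

Mar 8, 2035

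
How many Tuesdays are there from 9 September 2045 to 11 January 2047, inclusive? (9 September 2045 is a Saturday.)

9 September 2045 is a Saturday; the first Tuesday on or after it is 12 September 2045 (3 days later).
From 12 September 2045 to 11 January 2047: 110 + 365 + 11 = 486 days (rest of 2045, 2046, to 11 January 2047 in 2047).
486 ÷ 7 = 69 full weeks with remainder 3, so 69 more Tuesdays after the first → 70.

70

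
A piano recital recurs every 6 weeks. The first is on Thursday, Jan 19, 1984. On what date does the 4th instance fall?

The 4th occurrence is 3 intervals after the first: 3 × 42 = 126 days after Jan 19, 1984.
Jan has 31 days — 12 days to the end of Jan leaves 114.
Feb has 29 days (85 left).
Mar has 31 days (54 left).
Apr has 30 days (24 left).
24 days into May → May 24, 1984.

May 24, 1984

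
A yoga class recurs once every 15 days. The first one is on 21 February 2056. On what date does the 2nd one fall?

7 March 2056

The 2nd occurrence is 1 interval after the first: 1 × 15 = 15 days after 21 February 2056.
February has 29 days — 8 days to the end of February leaves 7.
7 days into March → 7 March 2056.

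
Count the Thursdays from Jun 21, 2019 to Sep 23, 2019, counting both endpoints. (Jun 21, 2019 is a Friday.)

Jun 21, 2019 is a Friday; the first Thursday on or after it is Jun 27, 2019 (6 days later).
From Jun 27, 2019 to Sep 23, 2019: 3 + 31 + 31 + 23 = 88 days (rest of Jun, Jul, Aug, Sep).
88 ÷ 7 = 12 full weeks with remainder 4, so 12 more Thursdays after the first → 13.

13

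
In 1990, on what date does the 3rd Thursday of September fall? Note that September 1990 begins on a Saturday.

September 1990 begins on a Saturday, so the first Thursday is September 6 (5 days later).
The 3rd Thursday is 2 weeks later: 6 + 14 = 20.

20 September 1990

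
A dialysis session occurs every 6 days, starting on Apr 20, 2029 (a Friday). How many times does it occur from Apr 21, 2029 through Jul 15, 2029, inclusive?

Occurrences land 6·i days after Apr 20, 2029 for i = 0, 1, 2, …
Apr 21, 2029 is 1 day after the start; 1 ÷ 6 = 0 remainder 1; since the remainder is 1, round up to i = 1. First occurrence in the window: #2 on Apr 26, 2029 (1×6 = 6 days in).
Jul 15, 2029 is 86 days after the start; 86 ÷ 6 = 14 remainder 2. Last occurrence in the window: #15 on Jul 13, 2029.
Occurrences #2 through #15: 14 in total.

14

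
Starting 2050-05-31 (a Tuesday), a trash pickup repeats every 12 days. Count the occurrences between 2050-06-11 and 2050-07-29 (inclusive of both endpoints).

4

Occurrences land 12·i days after 2050-05-31 for i = 0, 1, 2, …
2050-06-11 is 11 days after the start; 11 ÷ 12 = 0 remainder 11; since the remainder is 11, round up to i = 1. First occurrence in the window: #2 on 2050-06-12 (1×12 = 12 days in).
2050-07-29 is 59 days after the start; 59 ÷ 12 = 4 remainder 11. Last occurrence in the window: #5 on 2050-07-18.
Occurrences #2 through #5: 4 in total.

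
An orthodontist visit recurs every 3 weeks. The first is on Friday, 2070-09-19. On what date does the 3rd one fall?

The 3rd occurrence is 2 intervals after the first: 2 × 21 = 42 days after 2070-09-19.
September has 30 days — 11 days to the end of September leaves 31.
31 days into October → 2070-10-31.

2070-10-31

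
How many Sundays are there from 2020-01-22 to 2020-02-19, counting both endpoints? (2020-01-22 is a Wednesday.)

2020-01-22 is a Wednesday; the first Sunday on or after it is 2020-01-26 (4 days later).
From 2020-01-26 to 2020-02-19: 5 + 19 = 24 days (rest of January, February).
24 ÷ 7 = 3 full weeks with remainder 3, so 3 more Sundays after the first → 4.

4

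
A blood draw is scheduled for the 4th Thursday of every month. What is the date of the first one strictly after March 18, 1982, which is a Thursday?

March 25, 1982

March 1982 starts on a Monday; its first Thursday is the 4th, so the 4th Thursday is the 25th — March 25, 1982.
March 25, 1982 is after March 18, 1982, so that is the next one.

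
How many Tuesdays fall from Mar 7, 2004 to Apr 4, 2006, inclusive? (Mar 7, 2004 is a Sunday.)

Mar 7, 2004 is a Sunday; the first Tuesday on or after it is Mar 9, 2004 (2 days later).
From Mar 9, 2004 to Apr 4, 2006: 297 + 365 + 94 = 756 days (rest of 2004, 2005, to Apr 4, 2006 in 2006).
756 ÷ 7 = 108 full weeks with remainder 0, so 108 more Tuesdays after the first → 109.

109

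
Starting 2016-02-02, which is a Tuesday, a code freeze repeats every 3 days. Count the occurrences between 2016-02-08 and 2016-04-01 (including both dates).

Occurrences land 3·i days after 2016-02-02 for i = 0, 1, 2, …
2016-02-08 is 6 days after the start; 6 ÷ 3 = 2 remainder 0. First occurrence in the window: #3 on 2016-02-08 (2×3 = 6 days in).
2016-04-01 is 59 days after the start; 59 ÷ 3 = 19 remainder 2. Last occurrence in the window: #20 on 2016-03-30.
Occurrences #3 through #20: 18 in total.

18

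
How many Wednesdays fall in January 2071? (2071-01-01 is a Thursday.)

4

2071-01-01 is a Thursday; the first Wednesday on or after it is 2071-01-07 (6 days later).
From 2071-01-07 to 2071-01-31 is 31 − 7 = 24 days.
24 ÷ 7 = 3 full weeks with remainder 3, so 3 more Wednesdays after the first → 4.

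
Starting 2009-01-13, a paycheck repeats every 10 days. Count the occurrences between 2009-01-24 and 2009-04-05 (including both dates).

7

Occurrences land 10·i days after 2009-01-13 for i = 0, 1, 2, …
2009-01-24 is 11 days after the start; 11 ÷ 10 = 1 remainder 1; since the remainder is 1, round up to i = 2. First occurrence in the window: #3 on 2009-02-02 (2×10 = 20 days in).
2009-04-05 is 82 days after the start; 82 ÷ 10 = 8 remainder 2. Last occurrence in the window: #9 on 2009-04-03.
Occurrences #3 through #9: 7 in total.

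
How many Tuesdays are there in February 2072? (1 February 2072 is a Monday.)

4

1 February 2072 is a Monday; the first Tuesday on or after it is 2 February 2072 (1 day later).
From 2 February 2072 to 29 February 2072 is 29 − 2 = 27 days.
27 ÷ 7 = 3 full weeks with remainder 6, so 3 more Tuesdays after the first → 4.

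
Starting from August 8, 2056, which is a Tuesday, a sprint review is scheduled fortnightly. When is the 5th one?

October 3, 2056

The 5th occurrence is 4 intervals after the first: 4 × 14 = 56 days after August 8, 2056.
August has 31 days — 23 days to the end of August leaves 33.
September has 30 days (3 left).
3 days into October → October 3, 2056.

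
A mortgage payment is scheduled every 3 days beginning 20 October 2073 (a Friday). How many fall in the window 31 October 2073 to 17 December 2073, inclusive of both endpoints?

16

Occurrences land 3·i days after 20 October 2073 for i = 0, 1, 2, …
31 October 2073 is 11 days after the start; 11 ÷ 3 = 3 remainder 2; since the remainder is 2, round up to i = 4. First occurrence in the window: #5 on 1 November 2073 (4×3 = 12 days in).
17 December 2073 is 58 days after the start; 58 ÷ 3 = 19 remainder 1. Last occurrence in the window: #20 on 16 December 2073.
Occurrences #5 through #20: 16 in total.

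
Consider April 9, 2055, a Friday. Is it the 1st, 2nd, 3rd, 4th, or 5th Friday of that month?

Day 9 falls in week ⌈9/7⌉ of the month.
Days 1–7 hold the 1st Friday, 8–14 the 2nd, 15–21 the 3rd, 22–28 the 4th, 29–31 the 5th.
9 is in the range for the 2nd.

2nd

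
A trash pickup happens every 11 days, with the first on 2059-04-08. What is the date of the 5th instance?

The 5th occurrence is 4 intervals after the first: 4 × 11 = 44 days after 2059-04-08.
April has 30 days — 22 days to the end of April leaves 22.
22 days into May → 2059-05-22.

2059-05-22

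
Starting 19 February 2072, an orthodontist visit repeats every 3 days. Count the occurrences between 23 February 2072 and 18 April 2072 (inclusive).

18

Occurrences land 3·i days after 19 February 2072 for i = 0, 1, 2, …
23 February 2072 is 4 days after the start; 4 ÷ 3 = 1 remainder 1; since the remainder is 1, round up to i = 2. First occurrence in the window: #3 on 25 February 2072 (2×3 = 6 days in).
18 April 2072 is 59 days after the start; 59 ÷ 3 = 19 remainder 2. Last occurrence in the window: #20 on 16 April 2072.
Occurrences #3 through #20: 18 in total.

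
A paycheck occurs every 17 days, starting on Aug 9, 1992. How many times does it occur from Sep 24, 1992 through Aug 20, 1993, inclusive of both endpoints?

20

Occurrences land 17·i days after Aug 9, 1992 for i = 0, 1, 2, …
Sep 24, 1992 is 46 days after the start; 46 ÷ 17 = 2 remainder 12; since the remainder is 12, round up to i = 3. First occurrence in the window: #4 on Sep 29, 1992 (3×17 = 51 days in).
Aug 20, 1993 is 376 days after the start; 376 ÷ 17 = 22 remainder 2. Last occurrence in the window: #23 on Aug 18, 1993.
Occurrences #4 through #23: 20 in total.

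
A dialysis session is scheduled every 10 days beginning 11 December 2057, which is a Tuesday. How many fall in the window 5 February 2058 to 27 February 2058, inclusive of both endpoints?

Occurrences land 10·i days after 11 December 2057 for i = 0, 1, 2, …
5 February 2058 is 56 days after the start; 56 ÷ 10 = 5 remainder 6; since the remainder is 6, round up to i = 6. First occurrence in the window: #7 on 9 February 2058 (6×10 = 60 days in).
27 February 2058 is 78 days after the start; 78 ÷ 10 = 7 remainder 8. Last occurrence in the window: #8 on 19 February 2058.
Occurrences #7 through #8: 2 in total.

2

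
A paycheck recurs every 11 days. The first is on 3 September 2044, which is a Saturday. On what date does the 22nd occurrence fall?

The 22nd occurrence is 21 intervals after the first: 21 × 11 = 231 days after 3 September 2044.
September has 30 days — 27 days to the end of September leaves 204.
October has 31 days (173 left).
November has 30 days (143 left).
December has 31 days (112 left).
January has 31 days (81 left).
February has 28 days (53 left).
March has 31 days (22 left).
22 days into April → 22 April 2045.

22 April 2045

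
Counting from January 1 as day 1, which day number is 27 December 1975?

Days in months before December: 31 + 28 + 31 + 30 + 31 + 30 + 31 + 31 + 30 + 31 + 30 = 334.
Plus 27 days into December → day 361.

361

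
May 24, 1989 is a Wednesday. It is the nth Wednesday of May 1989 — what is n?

Day 24 falls in week ⌈24/7⌉ of the month.
Days 1–7 hold the 1st Wednesday, 8–14 the 2nd, 15–21 the 3rd, 22–28 the 4th, 29–31 the 5th.
24 is in the range for the 4th.

4th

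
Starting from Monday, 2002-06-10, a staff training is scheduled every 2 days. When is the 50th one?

2002-09-16

The 50th occurrence is 49 intervals after the first: 49 × 2 = 98 days after 2002-06-10.
June has 30 days — 20 days to the end of June leaves 78.
July has 31 days (47 left).
August has 31 days (16 left).
16 days into September → 2002-09-16.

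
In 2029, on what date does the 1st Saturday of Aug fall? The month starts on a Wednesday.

Aug 2029 begins on a Wednesday, so the first Saturday is Aug 4 (3 days later).

Aug 4, 2029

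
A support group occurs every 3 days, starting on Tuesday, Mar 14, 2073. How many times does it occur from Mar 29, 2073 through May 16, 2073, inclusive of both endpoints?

Occurrences land 3·i days after Mar 14, 2073 for i = 0, 1, 2, …
Mar 29, 2073 is 15 days after the start; 15 ÷ 3 = 5 remainder 0. First occurrence in the window: #6 on Mar 29, 2073 (5×3 = 15 days in).
May 16, 2073 is 63 days after the start; 63 ÷ 3 = 21 remainder 0. Last occurrence in the window: #22 on May 16, 2073.
Occurrences #6 through #22: 17 in total.

17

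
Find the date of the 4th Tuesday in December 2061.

The first Tuesday of December 2061 is December 6.
The 4th Tuesday is 3 weeks later: 6 + 21 = 27.

December 27, 2061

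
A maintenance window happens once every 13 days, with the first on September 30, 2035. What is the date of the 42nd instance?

The 42nd occurrence is 41 intervals after the first: 41 × 13 = 533 days after September 30, 2035.
September has 30 days — 0 days to the end of September leaves 533.
From end of September to end of 2035 is 92 days (441 left).
2036 has 366 days (75 left).
January has 31 days (44 left).
February has 28 days (16 left).
16 days into March → March 16, 2037.

March 16, 2037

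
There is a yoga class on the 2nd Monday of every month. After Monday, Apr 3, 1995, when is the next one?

Apr 1995 starts on a Saturday; its first Monday is the 3rd, so the 2nd Monday is the 10th — Apr 10, 1995.
Apr 10, 1995 is after Apr 3, 1995, so that is the next one.

Apr 10, 1995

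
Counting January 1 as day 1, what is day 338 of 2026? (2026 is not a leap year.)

January has 31 days (338 − 31 = 307 remain).
February has 28 days (307 − 28 = 279 remain).
March has 31 days (279 − 31 = 248 remain).
April has 30 days (248 − 30 = 218 remain).
May has 31 days (218 − 31 = 187 remain).
June has 30 days (187 − 30 = 157 remain).
July has 31 days (157 − 31 = 126 remain).
August has 31 days (126 − 31 = 95 remain).
September has 30 days (95 − 30 = 65 remain).
October has 31 days (65 − 31 = 34 remain).
November has 30 days (34 − 30 = 4 remain).
4 into December → December 4.

2026-12-04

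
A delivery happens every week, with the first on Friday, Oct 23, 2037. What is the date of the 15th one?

The 15th occurrence is 14 intervals after the first: 14 × 7 = 98 days after Oct 23, 2037.
Oct has 31 days — 8 days to the end of Oct leaves 90.
Nov has 30 days (60 left).
Dec has 31 days (29 left).
29 days into Jan → Jan 29, 2038.

Jan 29, 2038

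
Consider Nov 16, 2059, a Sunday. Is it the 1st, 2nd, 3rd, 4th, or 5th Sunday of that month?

3rd

Day 16 falls in week ⌈16/7⌉ of the month.
Days 1–7 hold the 1st Sunday, 8–14 the 2nd, 15–21 the 3rd, 22–28 the 4th, 29–31 the 5th.
16 is in the range for the 3rd.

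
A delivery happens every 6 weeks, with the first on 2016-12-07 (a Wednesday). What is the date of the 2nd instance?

The 2nd occurrence is 1 interval after the first: 1 × 42 = 42 days after 2016-12-07.
December has 31 days — 24 days to the end of December leaves 18.
18 days into January → 2017-01-18.

2017-01-18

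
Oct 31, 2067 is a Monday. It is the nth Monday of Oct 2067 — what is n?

5th

Day 31 falls in week ⌈31/7⌉ of the month.
Days 1–7 hold the 1st Monday, 8–14 the 2nd, 15–21 the 3rd, 22–28 the 4th, 29–31 the 5th.
31 is in the range for the 5th.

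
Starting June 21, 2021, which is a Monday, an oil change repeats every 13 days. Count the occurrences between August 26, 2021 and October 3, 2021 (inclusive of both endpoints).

3

Occurrences land 13·i days after June 21, 2021 for i = 0, 1, 2, …
August 26, 2021 is 66 days after the start; 66 ÷ 13 = 5 remainder 1; since the remainder is 1, round up to i = 6. First occurrence in the window: #7 on September 7, 2021 (6×13 = 78 days in).
October 3, 2021 is 104 days after the start; 104 ÷ 13 = 8 remainder 0. Last occurrence in the window: #9 on October 3, 2021.
Occurrences #7 through #9: 3 in total.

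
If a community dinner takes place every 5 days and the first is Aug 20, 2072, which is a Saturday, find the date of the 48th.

Apr 12, 2073

The 48th occurrence is 47 intervals after the first: 47 × 5 = 235 days after Aug 20, 2072.
Aug has 31 days — 11 days to the end of Aug leaves 224.
Sep has 30 days (194 left).
Oct has 31 days (163 left).
Nov has 30 days (133 left).
Dec has 31 days (102 left).
Jan has 31 days (71 left).
Feb has 28 days (43 left).
Mar has 31 days (12 left).
12 days into Apr → Apr 12, 2073.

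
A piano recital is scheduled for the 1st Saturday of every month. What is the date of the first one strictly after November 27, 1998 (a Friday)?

December 5, 1998

November 1998 starts on a Sunday, so its 1st Saturday is November 7, 1998 (6 days in).
That is not after November 27, 1998, so look at December 1998.
December 1998 starts on a Tuesday, so its 1st Saturday is December 5, 1998 (4 days in).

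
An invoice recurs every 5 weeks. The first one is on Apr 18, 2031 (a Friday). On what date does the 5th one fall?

Sep 5, 2031

The 5th occurrence is 4 intervals after the first: 4 × 35 = 140 days after Apr 18, 2031.
Apr has 30 days — 12 days to the end of Apr leaves 128.
May has 31 days (97 left).
Jun has 30 days (67 left).
Jul has 31 days (36 left).
Aug has 31 days (5 left).
5 days into Sep → Sep 5, 2031.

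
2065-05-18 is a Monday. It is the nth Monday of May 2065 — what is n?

Day 18 falls in week ⌈18/7⌉ of the month.
Days 1–7 hold the 1st Monday, 8–14 the 2nd, 15–21 the 3rd, 22–28 the 4th, 29–31 the 5th.
18 is in the range for the 3rd.

3rd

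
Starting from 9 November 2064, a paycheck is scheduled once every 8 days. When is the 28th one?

The 28th occurrence is 27 intervals after the first: 27 × 8 = 216 days after 9 November 2064.
November has 30 days — 21 days to the end of November leaves 195.
December has 31 days (164 left).
January has 31 days (133 left).
February has 28 days (105 left).
March has 31 days (74 left).
April has 30 days (44 left).
May has 31 days (13 left).
13 days into June → 13 June 2065.

13 June 2065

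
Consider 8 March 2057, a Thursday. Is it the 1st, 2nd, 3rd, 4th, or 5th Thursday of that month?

Day 8 falls in week ⌈8/7⌉ of the month.
Days 1–7 hold the 1st Thursday, 8–14 the 2nd, 15–21 the 3rd, 22–28 the 4th, 29–31 the 5th.
8 is in the range for the 2nd.

2nd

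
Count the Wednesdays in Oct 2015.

Oct 1, 2015 is a Thursday; the first Wednesday on or after it is Oct 7, 2015 (6 days later).
From Oct 7, 2015 to Oct 31, 2015 is 31 − 7 = 24 days.
24 ÷ 7 = 3 full weeks with remainder 3, so 3 more Wednesdays after the first → 4.

4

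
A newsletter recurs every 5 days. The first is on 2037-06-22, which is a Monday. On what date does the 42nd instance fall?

The 42nd occurrence is 41 intervals after the first: 41 × 5 = 205 days after 2037-06-22.
June has 30 days — 8 days to the end of June leaves 197.
July has 31 days (166 left).
August has 31 days (135 left).
September has 30 days (105 left).
October has 31 days (74 left).
November has 30 days (44 left).
December has 31 days (13 left).
13 days into January → 2038-01-13.

2038-01-13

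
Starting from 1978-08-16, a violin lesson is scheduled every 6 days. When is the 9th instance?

The 9th occurrence is 8 intervals after the first: 8 × 6 = 48 days after 1978-08-16.
August has 31 days — 15 days to the end of August leaves 33.
September has 30 days (3 left).
3 days into October → 1978-10-03.

1978-10-03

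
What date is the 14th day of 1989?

14 into Jan → Jan 14.

Jan 14, 1989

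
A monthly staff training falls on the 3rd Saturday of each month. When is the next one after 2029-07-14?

2029-07-21

July 2029 starts on a Sunday; its first Saturday is the 7th, so the 3rd Saturday is the 21st — 2029-07-21.
2029-07-21 is after 2029-07-14, so that is the next one.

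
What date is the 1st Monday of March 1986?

March 1986 begins on a Saturday, so the first Monday is March 3 (2 days later).

1986-03-03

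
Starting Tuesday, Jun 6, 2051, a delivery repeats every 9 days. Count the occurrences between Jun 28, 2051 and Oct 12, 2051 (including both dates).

Occurrences land 9·i days after Jun 6, 2051 for i = 0, 1, 2, …
Jun 28, 2051 is 22 days after the start; 22 ÷ 9 = 2 remainder 4; since the remainder is 4, round up to i = 3. First occurrence in the window: #4 on Jul 3, 2051 (3×9 = 27 days in).
Oct 12, 2051 is 128 days after the start; 128 ÷ 9 = 14 remainder 2. Last occurrence in the window: #15 on Oct 10, 2051.
Occurrences #4 through #15: 12 in total.

12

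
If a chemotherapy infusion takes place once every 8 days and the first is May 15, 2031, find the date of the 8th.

Jul 10, 2031

The 8th occurrence is 7 intervals after the first: 7 × 8 = 56 days after May 15, 2031.
May has 31 days — 16 days to the end of May leaves 40.
Jun has 30 days (10 left).
10 days into Jul → Jul 10, 2031.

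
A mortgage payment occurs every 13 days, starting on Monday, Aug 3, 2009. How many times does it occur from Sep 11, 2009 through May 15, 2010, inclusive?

19

Occurrences land 13·i days after Aug 3, 2009 for i = 0, 1, 2, …
Sep 11, 2009 is 39 days after the start; 39 ÷ 13 = 3 remainder 0. First occurrence in the window: #4 on Sep 11, 2009 (3×13 = 39 days in).
May 15, 2010 is 285 days after the start; 285 ÷ 13 = 21 remainder 12. Last occurrence in the window: #22 on May 3, 2010.
Occurrences #4 through #22: 19 in total.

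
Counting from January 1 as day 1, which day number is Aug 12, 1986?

224

Days in months before Aug: 31 + 28 + 31 + 30 + 31 + 30 + 31 = 212.
Plus 12 days into Aug → day 224.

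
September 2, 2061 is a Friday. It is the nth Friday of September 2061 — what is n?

1st

Day 2 falls in week ⌈2/7⌉ of the month.
Days 1–7 hold the 1st Friday, 8–14 the 2nd, 15–21 the 3rd, 22–28 the 4th, 29–31 the 5th.
2 is in the range for the 1st.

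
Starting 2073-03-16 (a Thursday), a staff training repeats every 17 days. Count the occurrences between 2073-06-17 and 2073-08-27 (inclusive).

Occurrences land 17·i days after 2073-03-16 for i = 0, 1, 2, …
2073-06-17 is 93 days after the start; 93 ÷ 17 = 5 remainder 8; since the remainder is 8, round up to i = 6. First occurrence in the window: #7 on 2073-06-26 (6×17 = 102 days in).
2073-08-27 is 164 days after the start; 164 ÷ 17 = 9 remainder 11. Last occurrence in the window: #10 on 2073-08-16.
Occurrences #7 through #10: 4 in total.

4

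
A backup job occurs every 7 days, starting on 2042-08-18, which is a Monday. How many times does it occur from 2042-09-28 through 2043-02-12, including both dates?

20

Occurrences land 7·i days after 2042-08-18 for i = 0, 1, 2, …
2042-09-28 is 41 days after the start; 41 ÷ 7 = 5 remainder 6; since the remainder is 6, round up to i = 6. First occurrence in the window: #7 on 2042-09-29 (6×7 = 42 days in).
2043-02-12 is 178 days after the start; 178 ÷ 7 = 25 remainder 3. Last occurrence in the window: #26 on 2043-02-09.
Occurrences #7 through #26: 20 in total.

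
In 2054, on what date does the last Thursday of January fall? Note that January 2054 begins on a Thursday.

January 29, 2054

January 2054 begins on a Thursday, so the first Thursday is January 1.
January 2054 has 31 days. Adding weeks: 1, 8, 15, 22, 29 — the last one ≤ 31 is the 29th.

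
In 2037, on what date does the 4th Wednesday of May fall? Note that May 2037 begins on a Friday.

May 2037 begins on a Friday, so the first Wednesday is May 6 (5 days later).
The 4th Wednesday is 3 weeks later: 6 + 21 = 27.

2037-05-27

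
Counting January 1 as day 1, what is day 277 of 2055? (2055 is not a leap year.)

January has 31 days (277 − 31 = 246 remain).
February has 28 days (246 − 28 = 218 remain).
March has 31 days (218 − 31 = 187 remain).
April has 30 days (187 − 30 = 157 remain).
May has 31 days (157 − 31 = 126 remain).
June has 30 days (126 − 30 = 96 remain).
July has 31 days (96 − 31 = 65 remain).
August has 31 days (65 − 31 = 34 remain).
September has 30 days (34 − 30 = 4 remain).
4 into October → October 4.

4 October 2055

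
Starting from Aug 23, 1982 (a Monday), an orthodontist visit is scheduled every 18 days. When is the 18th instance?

Jun 25, 1983

The 18th occurrence is 17 intervals after the first: 17 × 18 = 306 days after Aug 23, 1982.
Aug has 31 days — 8 days to the end of Aug leaves 298.
Sep has 30 days (268 left).
Oct has 31 days (237 left).
Nov has 30 days (207 left).
Dec has 31 days (176 left).
Jan has 31 days (145 left).
Feb has 28 days (117 left).
Mar has 31 days (86 left).
Apr has 30 days (56 left).
May has 31 days (25 left).
25 days into Jun → Jun 25, 1983.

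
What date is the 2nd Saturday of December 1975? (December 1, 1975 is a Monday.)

December 13, 1975

December 1975 begins on a Monday, so the first Saturday is December 6 (5 days later).
The 2nd Saturday is 1 weeks later: 6 + 7 = 13.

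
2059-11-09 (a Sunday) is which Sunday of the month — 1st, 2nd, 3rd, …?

Day 9 falls in week ⌈9/7⌉ of the month.
Days 1–7 hold the 1st Sunday, 8–14 the 2nd, 15–21 the 3rd, 22–28 the 4th, 29–31 the 5th.
9 is in the range for the 2nd.

2nd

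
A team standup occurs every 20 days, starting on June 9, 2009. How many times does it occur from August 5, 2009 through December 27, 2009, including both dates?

Occurrences land 20·i days after June 9, 2009 for i = 0, 1, 2, …
August 5, 2009 is 57 days after the start; 57 ÷ 20 = 2 remainder 17; since the remainder is 17, round up to i = 3. First occurrence in the window: #4 on August 8, 2009 (3×20 = 60 days in).
December 27, 2009 is 201 days after the start; 201 ÷ 20 = 10 remainder 1. Last occurrence in the window: #11 on December 26, 2009.
Occurrences #4 through #11: 8 in total.

8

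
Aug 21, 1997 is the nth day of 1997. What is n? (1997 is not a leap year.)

233

Days in months before Aug: 31 + 28 + 31 + 30 + 31 + 30 + 31 = 212.
Plus 21 days into Aug → day 233.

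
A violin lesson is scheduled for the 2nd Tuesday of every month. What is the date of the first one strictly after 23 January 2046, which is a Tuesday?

13 February 2046

January 2046 starts on a Monday; its first Tuesday is the 2nd, so the 2nd Tuesday is the 9th — 9 January 2046.
That is not after 23 January 2046, so look at February 2046.
February 2046 starts on a Thursday; its first Tuesday is the 6th, so the 2nd Tuesday is the 13th — 13 February 2046.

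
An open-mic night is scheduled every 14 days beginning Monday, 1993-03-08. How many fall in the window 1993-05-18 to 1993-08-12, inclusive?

6

Occurrences land 14·i days after 1993-03-08 for i = 0, 1, 2, …
1993-05-18 is 71 days after the start; 71 ÷ 14 = 5 remainder 1; since the remainder is 1, round up to i = 6. First occurrence in the window: #7 on 1993-05-31 (6×14 = 84 days in).
1993-08-12 is 157 days after the start; 157 ÷ 14 = 11 remainder 3. Last occurrence in the window: #12 on 1993-08-09.
Occurrences #7 through #12: 6 in total.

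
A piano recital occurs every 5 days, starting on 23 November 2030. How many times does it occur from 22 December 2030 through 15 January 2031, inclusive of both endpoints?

Occurrences land 5·i days after 23 November 2030 for i = 0, 1, 2, …
22 December 2030 is 29 days after the start; 29 ÷ 5 = 5 remainder 4; since the remainder is 4, round up to i = 6. First occurrence in the window: #7 on 23 December 2030 (6×5 = 30 days in).
15 January 2031 is 53 days after the start; 53 ÷ 5 = 10 remainder 3. Last occurrence in the window: #11 on 12 January 2031.
Occurrences #7 through #11: 5 in total.

5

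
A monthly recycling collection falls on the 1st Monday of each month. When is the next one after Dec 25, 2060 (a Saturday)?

Jan 3, 2061

Dec 2060 starts on a Wednesday, so its 1st Monday is Dec 6, 2060 (5 days in).
That is not after Dec 25, 2060, so look at Jan 2061.
Jan 2061 starts on a Saturday, so its 1st Monday is Jan 3, 2061 (2 days in).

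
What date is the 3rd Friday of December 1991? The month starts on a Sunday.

20 December 1991

December 1991 begins on a Sunday, so the first Friday is December 6 (5 days later).
The 3rd Friday is 2 weeks later: 6 + 14 = 20.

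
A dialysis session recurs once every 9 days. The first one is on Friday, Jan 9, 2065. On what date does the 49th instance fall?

Mar 17, 2066

The 49th occurrence is 48 intervals after the first: 48 × 9 = 432 days after Jan 9, 2065.
Jan has 31 days — 22 days to the end of Jan leaves 410.
From end of Jan to end of 2065 is 334 days (76 left).
Jan has 31 days (45 left).
Feb has 28 days (17 left).
17 days into Mar → Mar 17, 2066.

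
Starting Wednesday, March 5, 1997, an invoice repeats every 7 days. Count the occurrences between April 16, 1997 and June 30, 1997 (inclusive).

11

Occurrences land 7·i days after March 5, 1997 for i = 0, 1, 2, …
April 16, 1997 is 42 days after the start; 42 ÷ 7 = 6 remainder 0. First occurrence in the window: #7 on April 16, 1997 (6×7 = 42 days in).
June 30, 1997 is 117 days after the start; 117 ÷ 7 = 16 remainder 5. Last occurrence in the window: #17 on June 25, 1997.
Occurrences #7 through #17: 11 in total.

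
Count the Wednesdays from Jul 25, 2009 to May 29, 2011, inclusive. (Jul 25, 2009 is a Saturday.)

96

Jul 25, 2009 is a Saturday; the first Wednesday on or after it is Jul 29, 2009 (4 days later).
From Jul 29, 2009 to May 29, 2011: 155 + 365 + 149 = 669 days (rest of 2009, 2010, to May 29, 2011 in 2011).
669 ÷ 7 = 95 full weeks with remainder 4, so 95 more Wednesdays after the first → 96.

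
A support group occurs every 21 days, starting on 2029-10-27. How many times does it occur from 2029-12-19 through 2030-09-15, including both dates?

Occurrences land 21·i days after 2029-10-27 for i = 0, 1, 2, …
2029-12-19 is 53 days after the start; 53 ÷ 21 = 2 remainder 11; since the remainder is 11, round up to i = 3. First occurrence in the window: #4 on 2029-12-29 (3×21 = 63 days in).
2030-09-15 is 323 days after the start; 323 ÷ 21 = 15 remainder 8. Last occurrence in the window: #16 on 2030-09-07.
Occurrences #4 through #16: 13 in total.

13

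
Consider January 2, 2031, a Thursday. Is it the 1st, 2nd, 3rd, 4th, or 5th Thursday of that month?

1st

Day 2 falls in week ⌈2/7⌉ of the month.
Days 1–7 hold the 1st Thursday, 8–14 the 2nd, 15–21 the 3rd, 22–28 the 4th, 29–31 the 5th.
2 is in the range for the 1st.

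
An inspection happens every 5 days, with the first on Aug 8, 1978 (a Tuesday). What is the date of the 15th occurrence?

The 15th occurrence is 14 intervals after the first: 14 × 5 = 70 days after Aug 8, 1978.
Aug has 31 days — 23 days to the end of Aug leaves 47.
Sep has 30 days (17 left).
17 days into Oct → Oct 17, 1978.

Oct 17, 1978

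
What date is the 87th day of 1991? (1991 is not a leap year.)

January has 31 days (87 − 31 = 56 remain).
February has 28 days (56 − 28 = 28 remain).
28 into March → March 28.

1991-03-28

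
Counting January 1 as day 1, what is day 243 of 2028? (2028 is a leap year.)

30 August 2028

January has 31 days (243 − 31 = 212 remain).
February has 29 days (212 − 29 = 183 remain).
March has 31 days (183 − 31 = 152 remain).
April has 30 days (152 − 30 = 122 remain).
May has 31 days (122 − 31 = 91 remain).
June has 30 days (91 − 30 = 61 remain).
July has 31 days (61 − 31 = 30 remain).
30 into August → August 30.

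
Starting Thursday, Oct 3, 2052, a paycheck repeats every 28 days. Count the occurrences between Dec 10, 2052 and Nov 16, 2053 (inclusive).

12

Occurrences land 28·i days after Oct 3, 2052 for i = 0, 1, 2, …
Dec 10, 2052 is 68 days after the start; 68 ÷ 28 = 2 remainder 12; since the remainder is 12, round up to i = 3. First occurrence in the window: #4 on Dec 26, 2052 (3×28 = 84 days in).
Nov 16, 2053 is 409 days after the start; 409 ÷ 28 = 14 remainder 17. Last occurrence in the window: #15 on Oct 30, 2053.
Occurrences #4 through #15: 12 in total.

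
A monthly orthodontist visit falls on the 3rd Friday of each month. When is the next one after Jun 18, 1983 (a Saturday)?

Jun 1983 starts on a Wednesday; its first Friday is the 3rd, so the 3rd Friday is the 17th — Jun 17, 1983.
That is not after Jun 18, 1983, so look at Jul 1983.
Jul 1983 starts on a Friday; its first Friday is the 1st, so the 3rd Friday is the 15th — Jul 15, 1983.

Jul 15, 1983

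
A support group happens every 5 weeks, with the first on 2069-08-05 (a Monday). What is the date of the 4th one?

2069-11-18

The 4th occurrence is 3 intervals after the first: 3 × 35 = 105 days after 2069-08-05.
August has 31 days — 26 days to the end of August leaves 79.
September has 30 days (49 left).
October has 31 days (18 left).
18 days into November → 2069-11-18.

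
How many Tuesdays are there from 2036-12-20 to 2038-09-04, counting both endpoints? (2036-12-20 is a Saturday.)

89

2036-12-20 is a Saturday; the first Tuesday on or after it is 2036-12-23 (3 days later).
From 2036-12-23 to 2038-09-04: 8 + 365 + 247 = 620 days (rest of 2036, 2037, to 2038-09-04 in 2038).
620 ÷ 7 = 88 full weeks with remainder 4, so 88 more Tuesdays after the first → 89.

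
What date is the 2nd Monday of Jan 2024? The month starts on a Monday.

Jan 8, 2024

Jan 2024 begins on a Monday, so the first Monday is Jan 1.
The 2nd Monday is 1 weeks later: 1 + 7 = 8.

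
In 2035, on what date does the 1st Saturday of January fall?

January 2035 begins on a Monday, so the first Saturday is January 6 (5 days later).

January 6, 2035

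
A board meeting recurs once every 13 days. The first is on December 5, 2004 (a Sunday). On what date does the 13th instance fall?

The 13th occurrence is 12 intervals after the first: 12 × 13 = 156 days after December 5, 2004.
December has 31 days — 26 days to the end of December leaves 130.
January has 31 days (99 left).
February has 28 days (71 left).
March has 31 days (40 left).
April has 30 days (10 left).
10 days into May → May 10, 2005.

May 10, 2005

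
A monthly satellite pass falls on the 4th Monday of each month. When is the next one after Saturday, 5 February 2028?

February 2028 starts on a Tuesday; its first Monday is the 7th, so the 4th Monday is the 28th — 28 February 2028.
28 February 2028 is after 5 February 2028, so that is the next one.

28 February 2028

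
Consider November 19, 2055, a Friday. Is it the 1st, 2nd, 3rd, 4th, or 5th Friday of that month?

Day 19 falls in week ⌈19/7⌉ of the month.
Days 1–7 hold the 1st Friday, 8–14 the 2nd, 15–21 the 3rd, 22–28 the 4th, 29–31 the 5th.
19 is in the range for the 3rd.

3rd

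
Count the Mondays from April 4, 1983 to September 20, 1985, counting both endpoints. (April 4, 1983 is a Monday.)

April 4, 1983 is a Monday; the first Monday on or after it is April 4, 1983.
From April 4, 1983 to September 20, 1985: 271 + 366 + 263 = 900 days (rest of 1983, 1984, to September 20, 1985 in 1985).
900 ÷ 7 = 128 full weeks with remainder 4, so 128 more Mondays after the first → 129.

129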